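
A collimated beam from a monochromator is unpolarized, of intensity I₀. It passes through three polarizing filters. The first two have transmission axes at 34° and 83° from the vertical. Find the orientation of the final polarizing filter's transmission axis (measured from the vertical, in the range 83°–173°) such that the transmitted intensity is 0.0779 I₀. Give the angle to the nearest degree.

Unpolarized light through the first polarizer → I₁ = ½ I₀, now polarized at 34°.
I₂ = I₁ cos²(83° − 34°) = 0.5 I₀ · cos²(49°) = 0.2152 I₀.
Need I₃/I₀ = 0.0779, so cos²(θ − 83°) = 0.0779 / 0.2152 = 0.362.
θ − 83° = arccos(√0.362) = 53.0°, giving θ ≈ 83 + 53.0 = 136.0°.

θ ≈ 136°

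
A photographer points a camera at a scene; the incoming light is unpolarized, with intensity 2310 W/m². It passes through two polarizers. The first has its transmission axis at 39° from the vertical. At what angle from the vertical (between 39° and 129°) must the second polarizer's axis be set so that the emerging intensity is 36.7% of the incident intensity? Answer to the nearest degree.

Unpolarized light through the first polarizer → I₁ = ½ I₀, now polarized at 39°.
Need I₂/I₀ = 0.367, so cos²(θ − 39°) = 0.367 / 0.5 = 0.734.
θ − 39° = arccos(√0.734) = 31.0°, giving θ ≈ 39 + 31.0 = 70.0°.

θ ≈ 70°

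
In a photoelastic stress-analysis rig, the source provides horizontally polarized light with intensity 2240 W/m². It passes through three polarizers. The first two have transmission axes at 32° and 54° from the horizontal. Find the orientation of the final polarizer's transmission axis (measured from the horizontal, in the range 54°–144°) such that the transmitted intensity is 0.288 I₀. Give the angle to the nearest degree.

I₁ = I₀ cos²(32° − 0°) = I₀ cos²(32°) = 0.7192 I₀.
I₂ = I₁ cos²(54° − 32°) = 0.7192 I₀ · cos²(22°) = 0.6183 I₀.
Need I₃/I₀ = 0.288, so cos²(θ − 54°) = 0.288 / 0.6183 = 0.4658.
θ − 54° = arccos(√0.4658) = 47.0°, giving θ ≈ 54 + 47.0 = 101.0°.

θ ≈ 101°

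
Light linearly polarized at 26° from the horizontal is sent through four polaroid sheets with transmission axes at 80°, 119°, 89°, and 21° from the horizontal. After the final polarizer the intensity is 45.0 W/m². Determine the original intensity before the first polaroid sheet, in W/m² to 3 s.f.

I₀ ≈ 2050 W/m²

I₁ = I₀ cos²(80° − 26°) = I₀ cos²(54°) = 0.3455 I₀.
I₂ = I₁ cos²(119° − 80°) = 0.3455 I₀ · cos²(39°) = 0.2087 I₀.
I₃ = I₂ cos²(89° − 119°) = 0.2087 I₀ · cos²(30°) = 0.1565 I₀.
I₄ = I₃ cos²(21° − 89°) = 0.1565 I₀ · cos²(68°) = 0.02196 I₀.
So 45.0 W/m² = 0.02196 I₀, giving I₀ = 45.0/0.02196 = 2049 W/m².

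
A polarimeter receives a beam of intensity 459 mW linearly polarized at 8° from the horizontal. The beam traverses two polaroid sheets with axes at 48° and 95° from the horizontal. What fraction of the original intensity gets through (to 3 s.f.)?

I₁ = 459 mW · cos²(40°) = 269.4 mW.
I₂ = I₁ · cos²(47°) = 269.4 · 0.4651 = 125.3 mW.
Transmitted fraction = 0.2729.

I/I₀ ≈ 0.273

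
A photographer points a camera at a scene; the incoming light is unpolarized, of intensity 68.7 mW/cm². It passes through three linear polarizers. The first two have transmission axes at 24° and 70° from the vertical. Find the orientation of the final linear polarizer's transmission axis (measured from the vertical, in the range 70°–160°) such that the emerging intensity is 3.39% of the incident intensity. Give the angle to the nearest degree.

Unpolarized light through the first polarizer → I₁ = ½ I₀, now polarized at 24°.
I₂ = I₁ cos²(70° − 24°) = 0.5 I₀ · cos²(46°) = 0.2413 I₀.
Need I₃/I₀ = 0.0339, so cos²(θ − 70°) = 0.0339 / 0.2413 = 0.1405.
θ − 70° = arccos(√0.1405) = 68.0°, giving θ ≈ 70 + 68.0 = 138.0°.

θ ≈ 138°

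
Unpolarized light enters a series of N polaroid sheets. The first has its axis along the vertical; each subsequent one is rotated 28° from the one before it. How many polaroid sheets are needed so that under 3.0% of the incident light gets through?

N = 13

First polarizer halves the unpolarized light: factor 1/2.
Each further stage multiplies by cos²(28°) = 0.7796.
After N polarizers: T = 0.5·0.7796^(N−1). Require T < 0.030 ⇒ N−1 > ln(0.030/0.5)/ln(0.7796) = 11.30, so N−1 ≥ 12 and N = 13.
Check: N=13 gives T = 0.0252 < 0.030; N=12 gives T = 0.03232.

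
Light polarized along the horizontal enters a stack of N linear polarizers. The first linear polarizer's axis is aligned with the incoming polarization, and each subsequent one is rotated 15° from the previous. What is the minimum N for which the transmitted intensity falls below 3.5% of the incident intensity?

First polarizer is aligned with the polarization: full transmission.
Each further stage multiplies by cos²(15°) = 0.933.
After N polarizers: T = 0.933^(N−1). Require T < 0.035 ⇒ N−1 > ln(0.035)/ln(0.933) = 48.35, so N−1 ≥ 49 and N = 50.
Check: N=50 gives T = 0.03346 < 0.035; N=49 gives T = 0.03586.

N = 50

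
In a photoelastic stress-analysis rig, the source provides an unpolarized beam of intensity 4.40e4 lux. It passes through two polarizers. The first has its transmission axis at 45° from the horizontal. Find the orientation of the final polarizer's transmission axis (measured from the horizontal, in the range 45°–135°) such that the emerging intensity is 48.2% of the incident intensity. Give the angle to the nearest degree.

θ ≈ 56°

Unpolarized light through the first polarizer → I₁ = ½ I₀, now polarized at 45°.
Need I₂/I₀ = 0.482, so cos²(θ − 45°) = 0.482 / 0.5 = 0.964.
θ − 45° = arccos(√0.964) = 10.9°, giving θ ≈ 45 + 10.9 = 55.9°.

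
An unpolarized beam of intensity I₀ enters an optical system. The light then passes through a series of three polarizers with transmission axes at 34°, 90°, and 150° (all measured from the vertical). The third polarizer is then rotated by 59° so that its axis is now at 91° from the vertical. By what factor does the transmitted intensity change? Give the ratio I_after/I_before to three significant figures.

Before rotation:
Unpolarized light through the first polarizer → I₁ = ½ I₀, now polarized at 34°.
I₂ = I₁ cos²(90° − 34°) = 0.5 I₀ · cos²(56°) = 0.1563 I₀.
I₃ = I₂ cos²(150° − 90°) = 0.1563 I₀ · cos²(60°) = 0.03909 I₀.
After rotation:
Unpolarized light through the first polarizer → I₁ = ½ I₀, now polarized at 34°.
I₂ = I₁ cos²(90° − 34°) = 0.5 I₀ · cos²(56°) = 0.1563 I₀.
I₃ = I₂ cos²(91° − 90°) = 0.1563 I₀ · cos²(1°) = 0.1563 I₀.
Ratio = 0.1563 / 0.03909 = 3.999.

I_new/I_old ≈ 4.00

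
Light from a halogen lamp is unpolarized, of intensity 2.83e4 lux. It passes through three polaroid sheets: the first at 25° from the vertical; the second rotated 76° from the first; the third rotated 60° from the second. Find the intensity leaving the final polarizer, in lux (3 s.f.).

I ≈ 207 lux

Unpolarized light through the first polarizer → I₁ = 2.83e4 lux/2 = 1.415e+04 lux, polarized at 25°.
I₂ = I₁ · cos²(76°) = 1.415e+04 · 0.05853 = 828.1 lux.
I₃ = I₂ · cos²(60°) = 828.1 · 0.25 = 207 lux.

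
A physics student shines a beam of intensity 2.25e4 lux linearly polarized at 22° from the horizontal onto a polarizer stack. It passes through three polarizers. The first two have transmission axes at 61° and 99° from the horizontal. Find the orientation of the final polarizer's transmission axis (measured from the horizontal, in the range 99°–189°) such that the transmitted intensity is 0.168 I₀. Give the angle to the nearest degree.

θ ≈ 147°

I₁ = I₀ cos²(61° − 22°) = I₀ cos²(39°) = 0.604 I₀.
I₂ = I₁ cos²(99° − 61°) = 0.604 I₀ · cos²(38°) = 0.375 I₀.
Need I₃/I₀ = 0.168, so cos²(θ − 99°) = 0.168 / 0.375 = 0.448.
θ − 99° = arccos(√0.448) = 48.0°, giving θ ≈ 99 + 48.0 = 147.0°.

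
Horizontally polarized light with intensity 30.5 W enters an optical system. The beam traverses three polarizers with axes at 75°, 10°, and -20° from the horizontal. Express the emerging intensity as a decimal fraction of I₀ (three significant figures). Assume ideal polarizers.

I/I₀ ≈ 0.00897

By Malus's law, I₁ = 30.5 W · cos²(75°) = 2.043 W.
I₂ = I₁ · cos²(65°) = 2.043 · 0.1786 = 0.3649 W.
I₃ = I₂ · cos²(30°) = 0.3649 · 0.75 = 0.2737 W.
Transmitted fraction = 0.008973.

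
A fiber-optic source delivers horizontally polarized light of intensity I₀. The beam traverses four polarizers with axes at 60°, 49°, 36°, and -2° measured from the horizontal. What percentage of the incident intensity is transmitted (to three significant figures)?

I₁ = I₀ cos²(60° − 0°) = I₀ cos²(60°) = 0.25 I₀.
I₂ = I₁ cos²(49° − 60°) = 0.25 I₀ · cos²(11°) = 0.2409 I₀.
I₃ = I₂ cos²(36° − 49°) = 0.2409 I₀ · cos²(13°) = 0.2287 I₀.
I₄ = I₃ cos²(-2° − 36°) = 0.2287 I₀ · cos²(38°) = 0.142 I₀.
That is 14.2% of the incident intensity.

≈ 14.2%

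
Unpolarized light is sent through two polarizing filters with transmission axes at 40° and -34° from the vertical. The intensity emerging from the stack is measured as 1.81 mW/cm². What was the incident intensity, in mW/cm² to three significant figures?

I₀ ≈ 47.6 mW/cm²

Unpolarized light through the first polarizer → I₁ = ½ I₀, now polarized at 40°.
I₂ = I₁ cos²(-34° − 40°) = 0.5 I₀ · cos²(74°) = 0.03799 I₀.
So 1.81 mW/cm² = 0.03799 I₀, giving I₀ = 1.81/0.03799 = 47.65 mW/cm².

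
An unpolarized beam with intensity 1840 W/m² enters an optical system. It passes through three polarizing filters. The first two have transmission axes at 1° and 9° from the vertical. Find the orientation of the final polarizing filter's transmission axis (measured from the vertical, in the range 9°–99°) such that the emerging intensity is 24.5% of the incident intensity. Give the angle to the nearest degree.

θ ≈ 54°

Unpolarized light through the first polarizer → I₁ = ½ I₀, now polarized at 1°.
I₂ = I₁ cos²(9° − 1°) = 0.5 I₀ · cos²(8°) = 0.4903 I₀.
Need I₃/I₀ = 0.245, so cos²(θ − 9°) = 0.245 / 0.4903 = 0.4997.
θ − 9° = arccos(√0.4997) = 45.0°, giving θ ≈ 9 + 45.0 = 54.0°.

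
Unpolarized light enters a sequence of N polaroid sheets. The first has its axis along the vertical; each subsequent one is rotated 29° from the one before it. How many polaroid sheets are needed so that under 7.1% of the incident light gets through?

N = 9

First polarizer halves the unpolarized light: factor 1/2.
Each further stage multiplies by cos²(29°) = 0.765.
After N polarizers: T = 0.5·0.765^(N−1). Require T < 0.071 ⇒ N−1 > ln(0.071/0.5)/ln(0.765) = 7.29, so N−1 ≥ 8 and N = 9.
Check: N=9 gives T = 0.05862 < 0.071; N=8 gives T = 0.07664.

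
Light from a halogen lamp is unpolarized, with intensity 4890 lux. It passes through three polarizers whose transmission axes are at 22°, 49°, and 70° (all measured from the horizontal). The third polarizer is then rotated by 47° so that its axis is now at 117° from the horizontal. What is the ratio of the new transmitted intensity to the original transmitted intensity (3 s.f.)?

I_new/I_old ≈ 0.161

Before rotation:
Unpolarized light through the first polarizer → I₁ = ½ I₀, now polarized at 22°.
I₂ = I₁ cos²(49° − 22°) = 0.5 I₀ · cos²(27°) = 0.3969 I₀.
I₃ = I₂ cos²(70° − 49°) = 0.3969 I₀ · cos²(21°) = 0.346 I₀.
After rotation:
Unpolarized light through the first polarizer → I₁ = ½ I₀, now polarized at 22°.
I₂ = I₁ cos²(49° − 22°) = 0.5 I₀ · cos²(27°) = 0.3969 I₀.
I₃ = I₂ cos²(117° − 49°) = 0.3969 I₀ · cos²(68°) = 0.0557 I₀.
Ratio = 0.0557 / 0.346 = 0.161.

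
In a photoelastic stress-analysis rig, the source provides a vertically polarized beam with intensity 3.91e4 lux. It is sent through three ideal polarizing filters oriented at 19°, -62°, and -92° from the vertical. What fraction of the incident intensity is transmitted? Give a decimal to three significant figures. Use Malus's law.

I/I₀ ≈ 0.0164

By Malus's law, I₁ = 3.91e4 lux · cos²(19°) = 3.496e+04 lux.
I₂ = I₁ · cos²(81°) = 3.496e+04 · 0.02447 = 855.4 lux.
I₃ = I₂ · cos²(30°) = 855.4 · 0.75 = 641.6 lux.
Transmitted fraction = 0.01641.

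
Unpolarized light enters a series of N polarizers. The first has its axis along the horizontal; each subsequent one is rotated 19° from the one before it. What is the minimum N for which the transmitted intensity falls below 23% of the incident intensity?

N = 8

First polarizer halves the unpolarized light: factor 1/2.
Each further stage multiplies by cos²(19°) = 0.894.
After N polarizers: T = 0.5·0.894^(N−1). Require T < 0.23 ⇒ N−1 > ln(0.23/0.5)/ln(0.894) = 6.93, so N−1 ≥ 7 and N = 8.
Check: N=8 gives T = 0.2282 < 0.23; N=7 gives T = 0.2553.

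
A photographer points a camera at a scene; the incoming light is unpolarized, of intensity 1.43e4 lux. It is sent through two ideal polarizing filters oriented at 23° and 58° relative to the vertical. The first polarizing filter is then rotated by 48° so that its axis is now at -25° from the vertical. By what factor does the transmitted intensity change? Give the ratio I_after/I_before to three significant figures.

Before rotation:
Unpolarized light through the first polarizer → I₁ = ½ I₀, now polarized at 23°.
I₂ = I₁ cos²(58° − 23°) = 0.5 I₀ · cos²(35°) = 0.3355 I₀.
After rotation:
Unpolarized light through the first polarizer → I₁ = ½ I₀, now polarized at -25°.
I₂ = I₁ cos²(58° + 25°) = 0.5 I₀ · cos²(83°) = 0.007426 I₀.
Ratio = 0.007426 / 0.3355 = 0.02213.

I_new/I_old ≈ 0.0221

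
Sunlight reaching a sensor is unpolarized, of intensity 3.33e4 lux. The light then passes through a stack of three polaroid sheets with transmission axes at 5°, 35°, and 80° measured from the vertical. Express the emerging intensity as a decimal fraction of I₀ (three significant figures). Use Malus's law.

Unpolarized light through the first polarizer → I₁ = 3.33e4 lux/2 = 1.665e+04 lux, polarized at 5°.
I₂ = I₁ · cos²(30°) = 1.665e+04 · 0.75 = 1.249e+04 lux.
I₃ = I₂ · cos²(45°) = 1.249e+04 · 0.5 = 6244 lux.
Transmitted fraction = 0.1875.

I/I₀ ≈ 0.188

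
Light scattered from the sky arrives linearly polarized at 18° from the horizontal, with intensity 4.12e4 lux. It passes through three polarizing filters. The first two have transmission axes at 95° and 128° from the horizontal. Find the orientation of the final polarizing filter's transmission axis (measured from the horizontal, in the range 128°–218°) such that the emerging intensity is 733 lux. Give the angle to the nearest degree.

I₁ = I₀ cos²(95° − 18°) = I₀ cos²(77°) = 0.0506 I₀.
I₂ = I₁ cos²(128° − 95°) = 0.0506 I₀ · cos²(33°) = 0.03559 I₀.
Target fraction: 733 / 4.12e4 lux = 0.01779 of I₀.
Need I₃/I₀ = 0.01779, so cos²(θ − 128°) = 0.01779 / 0.03559 = 0.4999.
θ − 128° = arccos(√0.4999) = 45.0°, giving θ ≈ 128 + 45.0 = 173.0°.

θ ≈ 173°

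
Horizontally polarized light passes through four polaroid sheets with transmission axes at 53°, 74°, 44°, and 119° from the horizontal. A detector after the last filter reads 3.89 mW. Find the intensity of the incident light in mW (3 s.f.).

By Malus's law, I₁ = I₀ cos²(53° − 0°) = I₀ cos²(53°) = 0.3622 I₀.
I₂ = I₁ cos²(74° − 53°) = 0.3622 I₀ · cos²(21°) = 0.3157 I₀.
I₃ = I₂ cos²(44° − 74°) = 0.3157 I₀ · cos²(30°) = 0.2368 I₀.
I₄ = I₃ cos²(119° − 44°) = 0.2368 I₀ · cos²(75°) = 0.01586 I₀.
So 3.89 mW = 0.01586 I₀, giving I₀ = 3.89/0.01586 = 245.3 mW.

I₀ ≈ 245 mW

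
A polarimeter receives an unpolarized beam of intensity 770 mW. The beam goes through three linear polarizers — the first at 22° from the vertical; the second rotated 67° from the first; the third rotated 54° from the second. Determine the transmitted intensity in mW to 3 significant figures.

I ≈ 20.3 mW

Unpolarized light through the first polarizer → I₁ = 770 mW/2 = 385 mW, polarized at 22°.
I₂ = I₁ · cos²(67°) = 385 · 0.1527 = 58.78 mW.
I₃ = I₂ · cos²(54°) = 58.78 · 0.3455 = 20.31 mW.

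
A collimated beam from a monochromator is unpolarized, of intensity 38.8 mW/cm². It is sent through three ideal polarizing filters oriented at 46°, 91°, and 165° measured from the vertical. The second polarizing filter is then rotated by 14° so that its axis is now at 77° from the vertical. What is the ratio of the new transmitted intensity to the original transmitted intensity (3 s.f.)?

I_new/I_old ≈ 0.0236

Before rotation:
Unpolarized light through the first polarizer → I₁ = ½ I₀, now polarized at 46°.
I₂ = I₁ cos²(91° − 46°) = 0.5 I₀ · cos²(45°) = 0.25 I₀.
I₃ = I₂ cos²(165° − 91°) = 0.25 I₀ · cos²(74°) = 0.01899 I₀.
After rotation:
Unpolarized light through the first polarizer → I₁ = ½ I₀, now polarized at 46°.
I₂ = I₁ cos²(77° − 46°) = 0.5 I₀ · cos²(31°) = 0.3674 I₀.
I₃ = I₂ cos²(165° − 77°) = 0.3674 I₀ · cos²(88°) = 0.0004474 I₀.
Ratio = 0.0004474 / 0.01899 = 0.02356.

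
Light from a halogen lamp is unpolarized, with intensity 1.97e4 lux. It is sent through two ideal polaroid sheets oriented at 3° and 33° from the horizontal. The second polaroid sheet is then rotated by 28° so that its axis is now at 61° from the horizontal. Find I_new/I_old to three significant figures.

Before rotation:
Unpolarized light through the first polarizer → I₁ = ½ I₀, now polarized at 3°.
I₂ = I₁ cos²(33° − 3°) = 0.5 I₀ · cos²(30°) = 0.375 I₀.
After rotation:
Unpolarized light through the first polarizer → I₁ = ½ I₀, now polarized at 3°.
I₂ = I₁ cos²(61° − 3°) = 0.5 I₀ · cos²(58°) = 0.1404 I₀.
Ratio = 0.1404 / 0.375 = 0.3744.

I_new/I_old ≈ 0.374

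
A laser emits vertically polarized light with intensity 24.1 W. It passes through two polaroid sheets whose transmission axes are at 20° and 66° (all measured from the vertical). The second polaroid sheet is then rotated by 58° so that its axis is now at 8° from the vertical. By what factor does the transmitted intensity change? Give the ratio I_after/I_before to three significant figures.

Before rotation:
I₁ = I₀ cos²(20° − 0°) = I₀ cos²(20°) = 0.883 I₀.
I₂ = I₁ cos²(66° − 20°) = 0.883 I₀ · cos²(46°) = 0.4261 I₀.
After rotation:
I₁ = I₀ cos²(20° − 0°) = I₀ cos²(20°) = 0.883 I₀.
I₂ = I₁ cos²(8° − 20°) = 0.883 I₀ · cos²(12°) = 0.8449 I₀.
Ratio = 0.8449 / 0.4261 = 1.983.

I_new/I_old ≈ 1.98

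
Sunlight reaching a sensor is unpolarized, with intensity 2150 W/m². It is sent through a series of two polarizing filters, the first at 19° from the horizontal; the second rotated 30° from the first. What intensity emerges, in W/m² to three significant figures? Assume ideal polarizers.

Unpolarized light through the first polarizer → I₁ = 2150 W/m²/2 = 1075 W/m², polarized at 19°.
I₂ = I₁ · cos²(30°) = 1075 · 0.75 = 806.3 W/m².

I ≈ 806 W/m²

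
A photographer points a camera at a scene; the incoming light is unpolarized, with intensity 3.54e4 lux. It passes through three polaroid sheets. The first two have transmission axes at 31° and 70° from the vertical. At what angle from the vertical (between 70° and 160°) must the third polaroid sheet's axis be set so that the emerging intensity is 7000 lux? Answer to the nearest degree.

Unpolarized light through the first polarizer → I₁ = ½ I₀, now polarized at 31°.
I₂ = I₁ cos²(70° − 31°) = 0.5 I₀ · cos²(39°) = 0.302 I₀.
Target fraction: 7000 / 3.54e4 lux = 0.1977 of I₀.
Need I₃/I₀ = 0.1977, so cos²(θ − 70°) = 0.1977 / 0.302 = 0.6548.
θ − 70° = arccos(√0.6548) = 36.0°, giving θ ≈ 70 + 36.0 = 106.0°.

θ ≈ 106°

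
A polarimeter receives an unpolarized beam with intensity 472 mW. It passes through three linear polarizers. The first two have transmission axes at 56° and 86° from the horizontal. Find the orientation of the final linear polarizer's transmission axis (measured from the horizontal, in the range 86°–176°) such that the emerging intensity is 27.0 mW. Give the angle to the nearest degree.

θ ≈ 153°

Unpolarized light through the first polarizer → I₁ = ½ I₀, now polarized at 56°.
I₂ = I₁ cos²(86° − 56°) = 0.5 I₀ · cos²(30°) = 0.375 I₀.
Target fraction: 27.0 / 472 mW = 0.0572 of I₀.
Need I₃/I₀ = 0.0572, so cos²(θ − 86°) = 0.0572 / 0.375 = 0.1525.
θ − 86° = arccos(√0.1525) = 67.0°, giving θ ≈ 86 + 67.0 = 153.0°.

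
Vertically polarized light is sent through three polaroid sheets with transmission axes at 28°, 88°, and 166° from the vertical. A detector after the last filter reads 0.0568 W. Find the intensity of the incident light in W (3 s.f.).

I₀ ≈ 6.74 W

I₁ = I₀ cos²(28° − 0°) = I₀ cos²(28°) = 0.7796 I₀.
I₂ = I₁ cos²(88° − 28°) = 0.7796 I₀ · cos²(60°) = 0.1949 I₀.
I₃ = I₂ cos²(166° − 88°) = 0.1949 I₀ · cos²(78°) = 0.008425 I₀.
So 0.0568 W = 0.008425 I₀, giving I₀ = 0.0568/0.008425 = 6.742 W.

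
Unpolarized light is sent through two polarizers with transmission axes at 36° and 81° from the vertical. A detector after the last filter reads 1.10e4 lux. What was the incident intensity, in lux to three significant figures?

I₀ ≈ 4.40e4 lux

Unpolarized light through the first polarizer → I₁ = ½ I₀, now polarized at 36°.
I₂ = I₁ cos²(81° − 36°) = 0.5 I₀ · cos²(45°) = 0.25 I₀.
So 1.10e4 lux = 0.25 I₀, giving I₀ = 1.10e4/0.25 = 4.4e+04 lux.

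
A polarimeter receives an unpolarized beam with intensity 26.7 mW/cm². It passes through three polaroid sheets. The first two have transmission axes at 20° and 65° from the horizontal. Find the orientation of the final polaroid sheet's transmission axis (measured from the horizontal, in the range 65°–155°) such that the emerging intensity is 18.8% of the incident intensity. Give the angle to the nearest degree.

Unpolarized light through the first polarizer → I₁ = ½ I₀, now polarized at 20°.
I₂ = I₁ cos²(65° − 20°) = 0.5 I₀ · cos²(45°) = 0.25 I₀.
Need I₃/I₀ = 0.188, so cos²(θ − 65°) = 0.188 / 0.25 = 0.752.
θ − 65° = arccos(√0.752) = 29.9°, giving θ ≈ 65 + 29.9 = 94.9°.

θ ≈ 95°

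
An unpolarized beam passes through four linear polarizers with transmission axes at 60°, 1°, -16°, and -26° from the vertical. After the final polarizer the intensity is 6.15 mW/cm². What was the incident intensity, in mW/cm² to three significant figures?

I₀ ≈ 52.3 mW/cm²

Unpolarized light through the first polarizer → I₁ = ½ I₀, now polarized at 60°.
I₂ = I₁ cos²(1° − 60°) = 0.5 I₀ · cos²(59°) = 0.1326 I₀.
I₃ = I₂ cos²(-16° − 1°) = 0.1326 I₀ · cos²(17°) = 0.1213 I₀.
I₄ = I₃ cos²(-26° + 16°) = 0.1213 I₀ · cos²(10°) = 0.1176 I₀.
So 6.15 mW/cm² = 0.1176 I₀, giving I₀ = 6.15/0.1176 = 52.28 mW/cm².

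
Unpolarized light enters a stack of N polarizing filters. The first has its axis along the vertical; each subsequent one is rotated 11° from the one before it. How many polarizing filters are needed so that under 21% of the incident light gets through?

First polarizer halves the unpolarized light: factor 1/2.
Each further stage multiplies by cos²(11°) = 0.9636.
After N polarizers: T = 0.5·0.9636^(N−1). Require T < 0.21 ⇒ N−1 > ln(0.21/0.5)/ln(0.9636) = 23.39, so N−1 ≥ 24 and N = 25.
Check: N=25 gives T = 0.2053 < 0.21; N=24 gives T = 0.2131.

N = 25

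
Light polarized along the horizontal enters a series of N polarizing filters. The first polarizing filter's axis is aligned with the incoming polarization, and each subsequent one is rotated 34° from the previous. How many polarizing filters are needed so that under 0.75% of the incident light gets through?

N = 15

First polarizer is aligned with the polarization: full transmission.
Each further stage multiplies by cos²(34°) = 0.6873.
After N polarizers: T = 0.6873^(N−1). Require T < 0.0075 ⇒ N−1 > ln(0.0075)/ln(0.6873) = 13.05, so N−1 ≥ 14 and N = 15.
Check: N=15 gives T = 0.005249 < 0.0075; N=14 gives T = 0.007637.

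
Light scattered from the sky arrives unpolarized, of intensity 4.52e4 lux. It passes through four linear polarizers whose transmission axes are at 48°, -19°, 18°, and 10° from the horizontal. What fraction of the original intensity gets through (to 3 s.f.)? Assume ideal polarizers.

Unpolarized light through the first polarizer → I₁ = 4.52e4 lux/2 = 2.26e+04 lux, polarized at 48°.
I₂ = I₁ · cos²(67°) = 2.26e+04 · 0.1527 = 3450 lux.
I₃ = I₂ · cos²(37°) = 3450 · 0.6378 = 2201 lux.
I₄ = I₃ · cos²(8°) = 2201 · 0.9806 = 2158 lux.
Transmitted fraction = 0.04775.

I/I₀ ≈ 0.0477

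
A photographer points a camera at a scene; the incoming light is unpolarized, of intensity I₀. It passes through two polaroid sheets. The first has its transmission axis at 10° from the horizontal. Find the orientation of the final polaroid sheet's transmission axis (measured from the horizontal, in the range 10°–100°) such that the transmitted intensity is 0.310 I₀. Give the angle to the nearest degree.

Unpolarized light through the first polarizer → I₁ = ½ I₀, now polarized at 10°.
Need I₂/I₀ = 0.31, so cos²(θ − 10°) = 0.31 / 0.5 = 0.62.
θ − 10° = arccos(√0.62) = 38.1°, giving θ ≈ 10 + 38.1 = 48.1°.

θ ≈ 48°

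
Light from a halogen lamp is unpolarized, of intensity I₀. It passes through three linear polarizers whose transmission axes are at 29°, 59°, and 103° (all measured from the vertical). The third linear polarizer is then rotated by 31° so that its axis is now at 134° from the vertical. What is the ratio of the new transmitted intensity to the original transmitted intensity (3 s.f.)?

Before rotation:
Unpolarized light through the first polarizer → I₁ = ½ I₀, now polarized at 29°.
I₂ = I₁ cos²(59° − 29°) = 0.5 I₀ · cos²(30°) = 0.375 I₀.
I₃ = I₂ cos²(103° − 59°) = 0.375 I₀ · cos²(44°) = 0.194 I₀.
After rotation:
Unpolarized light through the first polarizer → I₁ = ½ I₀, now polarized at 29°.
I₂ = I₁ cos²(59° − 29°) = 0.5 I₀ · cos²(30°) = 0.375 I₀.
I₃ = I₂ cos²(134° − 59°) = 0.375 I₀ · cos²(75°) = 0.02512 I₀.
Ratio = 0.02512 / 0.194 = 0.1295.

I_new/I_old ≈ 0.129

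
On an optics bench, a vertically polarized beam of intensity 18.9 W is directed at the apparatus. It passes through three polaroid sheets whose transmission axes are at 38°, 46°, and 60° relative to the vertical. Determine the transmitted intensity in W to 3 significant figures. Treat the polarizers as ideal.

I ≈ 10.8 W

I₁ = 18.9 W · cos²(38°) = 11.74 W.
I₂ = I₁ · cos²(8°) = 11.74 · 0.9806 = 11.51 W.
I₃ = I₂ · cos²(14°) = 11.51 · 0.9415 = 10.84 W.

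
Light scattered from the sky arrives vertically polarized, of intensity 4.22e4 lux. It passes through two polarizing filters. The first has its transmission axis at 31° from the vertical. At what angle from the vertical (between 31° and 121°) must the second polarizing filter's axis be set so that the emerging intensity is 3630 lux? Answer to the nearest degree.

θ ≈ 101°

By Malus's law, I₁ = I₀ cos²(31° − 0°) = I₀ cos²(31°) = 0.7347 I₀.
Target fraction: 3630 / 4.22e4 lux = 0.08602 of I₀.
Need I₂/I₀ = 0.08602, so cos²(θ − 31°) = 0.08602 / 0.7347 = 0.1171.
θ − 31° = arccos(√0.1171) = 70.0°, giving θ ≈ 31 + 70.0 = 101.0°.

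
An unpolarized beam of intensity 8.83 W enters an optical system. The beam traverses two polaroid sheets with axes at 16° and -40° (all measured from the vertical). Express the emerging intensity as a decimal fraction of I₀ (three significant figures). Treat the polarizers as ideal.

Unpolarized light through the first polarizer → I₁ = 8.83 W/2 = 4.415 W, polarized at 16°.
I₂ = I₁ · cos²(56°) = 4.415 · 0.3127 = 1.381 W.
Transmitted fraction = 0.1563.

I/I₀ ≈ 0.156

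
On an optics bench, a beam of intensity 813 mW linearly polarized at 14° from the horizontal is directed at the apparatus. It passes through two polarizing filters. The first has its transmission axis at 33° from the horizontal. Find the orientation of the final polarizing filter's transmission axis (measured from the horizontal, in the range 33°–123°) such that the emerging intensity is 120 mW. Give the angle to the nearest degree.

I₁ = I₀ cos²(33° − 14°) = I₀ cos²(19°) = 0.894 I₀.
Target fraction: 120 / 813 mW = 0.1476 of I₀.
Need I₂/I₀ = 0.1476, so cos²(θ − 33°) = 0.1476 / 0.894 = 0.1651.
θ − 33° = arccos(√0.1651) = 66.0°, giving θ ≈ 33 + 66.0 = 99.0°.

θ ≈ 99°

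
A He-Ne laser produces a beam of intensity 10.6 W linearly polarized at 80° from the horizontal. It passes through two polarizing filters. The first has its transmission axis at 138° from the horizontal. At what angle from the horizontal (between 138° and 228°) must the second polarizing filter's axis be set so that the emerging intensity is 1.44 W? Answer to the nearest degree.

θ ≈ 184°

By Malus's law, I₁ = I₀ cos²(138° − 80°) = I₀ cos²(58°) = 0.2808 I₀.
Target fraction: 1.44 / 10.6 W = 0.1358 of I₀.
Need I₂/I₀ = 0.1358, so cos²(θ − 138°) = 0.1358 / 0.2808 = 0.4838.
θ − 138° = arccos(√0.4838) = 45.9°, giving θ ≈ 138 + 45.9 = 183.9°.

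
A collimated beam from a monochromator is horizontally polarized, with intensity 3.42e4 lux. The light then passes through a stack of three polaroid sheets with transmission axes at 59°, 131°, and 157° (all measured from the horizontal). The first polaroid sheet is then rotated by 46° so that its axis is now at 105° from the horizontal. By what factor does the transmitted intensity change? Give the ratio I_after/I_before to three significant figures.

Before rotation:
I₁ = I₀ cos²(59° − 0°) = I₀ cos²(59°) = 0.2653 I₀.
I₂ = I₁ cos²(131° − 59°) = 0.2653 I₀ · cos²(72°) = 0.02533 I₀.
I₃ = I₂ cos²(157° − 131°) = 0.02533 I₀ · cos²(26°) = 0.02046 I₀.
After rotation:
I₁ = I₀ cos²(105° − 0°) = I₀ cos²(75°) = 0.06699 I₀.
I₂ = I₁ cos²(131° − 105°) = 0.06699 I₀ · cos²(26°) = 0.05411 I₀.
I₃ = I₂ cos²(157° − 131°) = 0.05411 I₀ · cos²(26°) = 0.04372 I₀.
Ratio = 0.04372 / 0.02046 = 2.136.

I_new/I_old ≈ 2.14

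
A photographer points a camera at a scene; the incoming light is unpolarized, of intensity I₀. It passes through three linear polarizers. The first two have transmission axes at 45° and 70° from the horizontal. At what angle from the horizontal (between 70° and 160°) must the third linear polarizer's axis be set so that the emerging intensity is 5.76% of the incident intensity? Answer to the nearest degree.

Unpolarized light through the first polarizer → I₁ = ½ I₀, now polarized at 45°.
I₂ = I₁ cos²(70° − 45°) = 0.5 I₀ · cos²(25°) = 0.4107 I₀.
Need I₃/I₀ = 0.0576, so cos²(θ − 70°) = 0.0576 / 0.4107 = 0.1402.
θ − 70° = arccos(√0.1402) = 68.0°, giving θ ≈ 70 + 68.0 = 138.0°.

θ ≈ 138°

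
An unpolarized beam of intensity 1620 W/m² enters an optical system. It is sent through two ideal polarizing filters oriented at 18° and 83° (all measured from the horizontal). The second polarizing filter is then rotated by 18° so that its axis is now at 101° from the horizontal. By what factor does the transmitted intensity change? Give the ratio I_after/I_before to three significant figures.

Before rotation:
Unpolarized light through the first polarizer → I₁ = ½ I₀, now polarized at 18°.
I₂ = I₁ cos²(83° − 18°) = 0.5 I₀ · cos²(65°) = 0.0893 I₀.
After rotation:
Unpolarized light through the first polarizer → I₁ = ½ I₀, now polarized at 18°.
I₂ = I₁ cos²(101° − 18°) = 0.5 I₀ · cos²(83°) = 0.007426 I₀.
Ratio = 0.007426 / 0.0893 = 0.08316.

I_new/I_old ≈ 0.0832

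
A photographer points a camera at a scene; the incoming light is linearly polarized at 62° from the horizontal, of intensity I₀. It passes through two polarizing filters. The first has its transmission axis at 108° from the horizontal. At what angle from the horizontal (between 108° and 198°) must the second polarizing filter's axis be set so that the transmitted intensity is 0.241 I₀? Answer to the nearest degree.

θ ≈ 153°

I₁ = I₀ cos²(108° − 62°) = I₀ cos²(46°) = 0.4826 I₀.
Need I₂/I₀ = 0.241, so cos²(θ − 108°) = 0.241 / 0.4826 = 0.4994.
θ − 108° = arccos(√0.4994) = 45.0°, giving θ ≈ 108 + 45.0 = 153.0°.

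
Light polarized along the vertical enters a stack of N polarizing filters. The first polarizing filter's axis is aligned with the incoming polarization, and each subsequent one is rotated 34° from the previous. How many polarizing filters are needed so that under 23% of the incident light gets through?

First polarizer is aligned with the polarization: full transmission.
Each further stage multiplies by cos²(34°) = 0.6873.
After N polarizers: T = 0.6873^(N−1). Require T < 0.23 ⇒ N−1 > ln(0.23)/ln(0.6873) = 3.92, so N−1 ≥ 4 and N = 5.
Check: N=5 gives T = 0.2231 < 0.23; N=4 gives T = 0.3247.

N = 5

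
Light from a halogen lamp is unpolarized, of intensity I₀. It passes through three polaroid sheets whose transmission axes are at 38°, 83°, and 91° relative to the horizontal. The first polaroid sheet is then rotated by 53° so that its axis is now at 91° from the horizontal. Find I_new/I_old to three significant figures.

I_new/I_old ≈ 1.96

Before rotation:
Unpolarized light through the first polarizer → I₁ = ½ I₀, now polarized at 38°.
I₂ = I₁ cos²(83° − 38°) = 0.5 I₀ · cos²(45°) = 0.25 I₀.
I₃ = I₂ cos²(91° − 83°) = 0.25 I₀ · cos²(8°) = 0.2452 I₀.
After rotation:
Unpolarized light through the first polarizer → I₁ = ½ I₀, now polarized at 91°.
I₂ = I₁ cos²(83° − 91°) = 0.5 I₀ · cos²(8°) = 0.4903 I₀.
I₃ = I₂ cos²(91° − 83°) = 0.4903 I₀ · cos²(8°) = 0.4808 I₀.
Ratio = 0.4808 / 0.2452 = 1.961.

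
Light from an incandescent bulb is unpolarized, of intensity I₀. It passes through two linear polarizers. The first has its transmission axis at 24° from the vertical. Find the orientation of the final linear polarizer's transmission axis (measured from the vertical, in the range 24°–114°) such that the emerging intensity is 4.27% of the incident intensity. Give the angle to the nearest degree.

Unpolarized light through the first polarizer → I₁ = ½ I₀, now polarized at 24°.
Need I₂/I₀ = 0.0427, so cos²(θ − 24°) = 0.0427 / 0.5 = 0.0854.
θ − 24° = arccos(√0.0854) = 73.0°, giving θ ≈ 24 + 73.0 = 97.0°.

θ ≈ 97°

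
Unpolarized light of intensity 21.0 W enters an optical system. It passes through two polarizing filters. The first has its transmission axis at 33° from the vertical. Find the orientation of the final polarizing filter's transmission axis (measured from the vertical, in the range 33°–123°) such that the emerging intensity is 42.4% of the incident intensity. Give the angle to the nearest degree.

θ ≈ 56°

Unpolarized light through the first polarizer → I₁ = ½ I₀, now polarized at 33°.
Need I₂/I₀ = 0.424, so cos²(θ − 33°) = 0.424 / 0.5 = 0.848.
θ − 33° = arccos(√0.848) = 22.9°, giving θ ≈ 33 + 22.9 = 55.9°.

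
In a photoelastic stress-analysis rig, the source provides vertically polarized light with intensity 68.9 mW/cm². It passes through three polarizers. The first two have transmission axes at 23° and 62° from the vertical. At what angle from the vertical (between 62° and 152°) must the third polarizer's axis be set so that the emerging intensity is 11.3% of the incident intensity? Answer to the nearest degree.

I₁ = I₀ cos²(23° − 0°) = I₀ cos²(23°) = 0.8473 I₀.
I₂ = I₁ cos²(62° − 23°) = 0.8473 I₀ · cos²(39°) = 0.5117 I₀.
Need I₃/I₀ = 0.113, so cos²(θ − 62°) = 0.113 / 0.5117 = 0.2208.
θ − 62° = arccos(√0.2208) = 62.0°, giving θ ≈ 62 + 62.0 = 124.0°.

θ ≈ 124°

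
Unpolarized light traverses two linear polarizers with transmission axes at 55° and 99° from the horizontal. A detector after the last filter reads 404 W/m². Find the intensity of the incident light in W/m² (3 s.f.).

I₀ ≈ 1560 W/m²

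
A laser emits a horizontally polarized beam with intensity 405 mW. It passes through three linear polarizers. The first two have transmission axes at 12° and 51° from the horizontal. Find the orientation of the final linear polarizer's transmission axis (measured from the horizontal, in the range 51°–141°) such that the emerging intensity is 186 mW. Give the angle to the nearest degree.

θ ≈ 78°

I₁ = I₀ cos²(12° − 0°) = I₀ cos²(12°) = 0.9568 I₀.
I₂ = I₁ cos²(51° − 12°) = 0.9568 I₀ · cos²(39°) = 0.5778 I₀.
Target fraction: 186 / 405 mW = 0.4593 of I₀.
Need I₃/I₀ = 0.4593, so cos²(θ − 51°) = 0.4593 / 0.5778 = 0.7948.
θ − 51° = arccos(√0.7948) = 26.9°, giving θ ≈ 51 + 26.9 = 77.9°.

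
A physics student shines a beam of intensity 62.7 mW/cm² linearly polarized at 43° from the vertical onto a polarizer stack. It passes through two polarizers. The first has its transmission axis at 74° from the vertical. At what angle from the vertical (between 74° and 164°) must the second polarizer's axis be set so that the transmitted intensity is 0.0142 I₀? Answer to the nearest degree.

By Malus's law, I₁ = I₀ cos²(74° − 43°) = I₀ cos²(31°) = 0.7347 I₀.
Need I₂/I₀ = 0.0142, so cos²(θ − 74°) = 0.0142 / 0.7347 = 0.01933.
θ − 74° = arccos(√0.01933) = 82.0°, giving θ ≈ 74 + 82.0 = 156.0°.

θ ≈ 156°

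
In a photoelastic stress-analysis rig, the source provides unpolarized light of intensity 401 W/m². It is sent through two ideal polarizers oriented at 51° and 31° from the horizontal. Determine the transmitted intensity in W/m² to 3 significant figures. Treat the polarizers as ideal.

Unpolarized light through the first polarizer → I₁ = 401 W/m²/2 = 200.5 W/m², polarized at 51°.
I₂ = I₁ · cos²(20°) = 200.5 · 0.883 = 177 W/m².

I ≈ 177 W/m²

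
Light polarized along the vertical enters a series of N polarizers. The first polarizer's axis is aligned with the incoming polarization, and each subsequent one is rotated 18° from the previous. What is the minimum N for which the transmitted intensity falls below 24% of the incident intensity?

N = 16

First polarizer is aligned with the polarization: full transmission.
Each further stage multiplies by cos²(18°) = 0.9045.
After N polarizers: T = 0.9045^(N−1). Require T < 0.24 ⇒ N−1 > ln(0.24)/ln(0.9045) = 14.22, so N−1 ≥ 15 and N = 16.
Check: N=16 gives T = 0.2219 < 0.24; N=15 gives T = 0.2453.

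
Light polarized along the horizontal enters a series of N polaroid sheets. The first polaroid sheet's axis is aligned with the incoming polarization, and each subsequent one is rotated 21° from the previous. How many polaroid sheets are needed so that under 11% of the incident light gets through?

N = 18

First polarizer is aligned with the polarization: full transmission.
Each further stage multiplies by cos²(21°) = 0.8716.
After N polarizers: T = 0.8716^(N−1). Require T < 0.11 ⇒ N−1 > ln(0.11)/ln(0.8716) = 16.06, so N−1 ≥ 17 and N = 18.
Check: N=18 gives T = 0.09664 < 0.11; N=17 gives T = 0.1109.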